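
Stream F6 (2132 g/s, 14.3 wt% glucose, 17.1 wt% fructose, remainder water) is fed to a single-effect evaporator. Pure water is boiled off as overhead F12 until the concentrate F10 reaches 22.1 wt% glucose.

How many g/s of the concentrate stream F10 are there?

1380 g/s

glucose is conserved: 2132×0.143 = 304.88 g/s all reports to the concentrate.
Concentrate = 304.88/(target fraction) = 1379.5 g/s.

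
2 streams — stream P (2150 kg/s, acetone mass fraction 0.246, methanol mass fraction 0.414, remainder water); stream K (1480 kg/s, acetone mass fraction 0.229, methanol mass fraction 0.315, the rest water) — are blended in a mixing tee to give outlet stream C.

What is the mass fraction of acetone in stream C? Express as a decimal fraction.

Total flow out = 2150 + 1480 = 3630 kg/s.
acetone in = 2150×0.246 + 1480×0.229 = 867.82 kg/s.
acetone mass fraction in C = 867.82/3630 = 0.239.

0.239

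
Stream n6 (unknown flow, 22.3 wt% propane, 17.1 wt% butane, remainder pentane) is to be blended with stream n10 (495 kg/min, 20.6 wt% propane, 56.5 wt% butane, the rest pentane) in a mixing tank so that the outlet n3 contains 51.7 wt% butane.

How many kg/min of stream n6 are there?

Let n6 be the unknown flow. Total out = 495 + n6.
butane balance: 279.67 + 0.171·n6 = 0.517·(495 + n6)
(0.171 − 0.517)·n6 = 0.517×495 − 279.67 = -23.76
n6 = -23.76 / -0.346 = 68.671 kg/min

68.67 kg/min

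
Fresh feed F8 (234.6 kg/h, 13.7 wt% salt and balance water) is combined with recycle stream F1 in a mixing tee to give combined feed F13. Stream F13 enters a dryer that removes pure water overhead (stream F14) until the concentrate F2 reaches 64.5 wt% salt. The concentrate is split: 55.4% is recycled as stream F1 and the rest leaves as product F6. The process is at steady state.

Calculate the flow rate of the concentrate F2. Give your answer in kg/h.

111.7 kg/h

Overall salt balance (none leaves overhead): salt in fresh feed = salt in product, i.e. 234.6×0.137 = (1−0.554)·F2·0.645.
F2 = 32.14/(0.645×0.446) = 111.73 kg/h.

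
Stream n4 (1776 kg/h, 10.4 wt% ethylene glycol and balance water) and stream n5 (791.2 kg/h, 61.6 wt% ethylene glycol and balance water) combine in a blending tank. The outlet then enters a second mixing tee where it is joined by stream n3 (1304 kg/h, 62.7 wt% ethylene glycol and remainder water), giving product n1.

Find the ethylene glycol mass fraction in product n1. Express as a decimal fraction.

Overall, product flow = 3871.2 kg/h.
ethylene glycol in = 1776×0.104 + 791.2×0.616 + 1304×0.627 = 1489.7 kg/h.
ethylene glycol fraction in n1 = 0.385.

0.385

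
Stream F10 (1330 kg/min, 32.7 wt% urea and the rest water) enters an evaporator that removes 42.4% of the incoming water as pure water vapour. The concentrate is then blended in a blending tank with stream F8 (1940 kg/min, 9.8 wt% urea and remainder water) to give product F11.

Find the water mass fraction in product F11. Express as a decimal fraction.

0.7838

Vapour removed = 0.424×0.673×1330 = 379.52 kg/min; concentrate = 950.48 kg/min.
water reaching the mixer = 515.57 (from concentrate) + 1940×0.902 = 2265.5 kg/min.
Product flow = 950.48 + 1940 = 2890.5 kg/min; water fraction = 0.7838.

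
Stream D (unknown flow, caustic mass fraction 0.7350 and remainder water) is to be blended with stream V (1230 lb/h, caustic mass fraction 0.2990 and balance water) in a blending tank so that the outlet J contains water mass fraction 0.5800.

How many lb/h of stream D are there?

472.5 lb/h

Let D be the unknown flow. Total out = 1230 + D.
water balance: 862.23 + 0.265·D = 0.580·(1230 + D)
(0.265 − 0.580)·D = 0.580×1230 − 862.23 = -148.83
D = -148.83 / -0.315 = 472.48 lb/h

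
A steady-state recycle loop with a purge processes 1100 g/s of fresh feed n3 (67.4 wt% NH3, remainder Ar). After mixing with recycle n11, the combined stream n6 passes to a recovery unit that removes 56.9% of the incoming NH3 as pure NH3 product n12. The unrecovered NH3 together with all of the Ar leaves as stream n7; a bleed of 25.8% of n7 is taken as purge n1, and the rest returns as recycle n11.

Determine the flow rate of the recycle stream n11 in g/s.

Ar enters only via n3 and leaves only via the purge: 1100×0.326 = 0.258×(Ar in n7), and the recovery unit passes all Ar, so Ar in n6 = Ar in n7 = 1389.9 g/s.
NH3 in n6: m_A = 1100×0.674 + (1−0.258)·(1−0.569)·m_A, so m_A = 741.4/0.6802 = 1090 g/s.
n7 = (1−0.569)×1090 + 1389.9 = 1859.7 g/s.
Recycle n11 = (1−0.258)×1859.7 = 1379.9 g/s.

1380 g/s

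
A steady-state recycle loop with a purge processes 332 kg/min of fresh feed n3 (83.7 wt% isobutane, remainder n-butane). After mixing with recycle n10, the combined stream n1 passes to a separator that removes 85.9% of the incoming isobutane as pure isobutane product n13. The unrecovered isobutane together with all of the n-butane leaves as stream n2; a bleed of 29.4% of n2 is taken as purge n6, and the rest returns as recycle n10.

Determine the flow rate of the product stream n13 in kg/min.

isobutane in n1: m_A = 332×0.837 + (1−0.294)·(1−0.859)·m_A, so m_A = 277.88/0.9005 = 308.6 kg/min.
Product n13 = 0.859×308.6 = 265.09 kg/min.

265.1 kg/min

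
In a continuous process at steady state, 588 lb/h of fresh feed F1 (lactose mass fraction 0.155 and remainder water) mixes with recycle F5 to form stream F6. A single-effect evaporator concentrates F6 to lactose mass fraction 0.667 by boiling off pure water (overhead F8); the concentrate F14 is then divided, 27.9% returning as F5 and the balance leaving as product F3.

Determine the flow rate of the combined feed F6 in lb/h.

Overall lactose balance (none leaves overhead): lactose in fresh feed = lactose in product, i.e. 588×0.155 = (1−0.279)·F14·0.667.
F14 = 91.14/(0.667×0.721) = 189.52 lb/h.
Recycle F5 = 0.279×189.52 = 52.875 lb/h.
Combined feed F6 = 588 + 52.875 = 640.88 lb/h.

640.9 lb/h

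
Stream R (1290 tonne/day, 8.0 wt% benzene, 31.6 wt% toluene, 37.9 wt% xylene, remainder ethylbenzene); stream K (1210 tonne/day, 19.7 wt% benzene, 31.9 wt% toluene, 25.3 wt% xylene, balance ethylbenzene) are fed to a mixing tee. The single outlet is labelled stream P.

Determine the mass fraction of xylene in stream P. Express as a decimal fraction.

0.318

Total flow out = 1290 + 1210 = 2500 tonne/day.
xylene in = 1290×0.379 + 1210×0.253 = 795.04 tonne/day.
xylene mass fraction in P = 795.04/2500 = 0.318.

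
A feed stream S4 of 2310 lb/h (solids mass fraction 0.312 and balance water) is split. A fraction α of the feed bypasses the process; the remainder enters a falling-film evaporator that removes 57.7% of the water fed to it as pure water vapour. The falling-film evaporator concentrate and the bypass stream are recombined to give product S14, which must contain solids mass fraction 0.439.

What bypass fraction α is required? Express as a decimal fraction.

All 2310×0.312 = 720.72 lb/h of solids reaches S14, so S14 = 720.72/0.439 = 1641.7 lb/h and vapour = 668.27 lb/h.
The evaporator receives (1−α)·2310 of feed at 0.688 water and removes 0.577 of that water:
0.577×0.688×(1−α)×2310 = 668.27
(1−α) = 668.27/917.01 = 0.7287;  α = 0.2713.

0.271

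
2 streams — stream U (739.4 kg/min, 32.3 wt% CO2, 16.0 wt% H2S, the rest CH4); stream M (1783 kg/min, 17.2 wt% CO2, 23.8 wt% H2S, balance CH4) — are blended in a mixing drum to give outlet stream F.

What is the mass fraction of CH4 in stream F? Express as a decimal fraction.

0.569

Total flow out = 739.4 + 1783 = 2522.4 kg/min.
CH4 in = 739.4×0.517 + 1783×0.590 = 1434.2 kg/min.
CH4 mass fraction in F = 1434.2/2522.4 = 0.569.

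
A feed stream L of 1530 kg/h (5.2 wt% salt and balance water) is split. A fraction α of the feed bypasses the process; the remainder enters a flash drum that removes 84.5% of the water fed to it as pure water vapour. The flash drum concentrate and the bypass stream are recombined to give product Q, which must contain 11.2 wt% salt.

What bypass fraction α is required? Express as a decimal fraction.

0.331

All 1530×0.052 = 79.56 kg/h of salt reaches Q, so Q = 79.56/0.112 = 710.36 kg/h and vapour = 819.64 kg/h.
The evaporator receives (1−α)·1530 of feed at 0.948 water and removes 0.845 of that water:
0.845×0.948×(1−α)×1530 = 819.64
(1−α) = 819.64/1225.6 = 0.6688;  α = 0.3312.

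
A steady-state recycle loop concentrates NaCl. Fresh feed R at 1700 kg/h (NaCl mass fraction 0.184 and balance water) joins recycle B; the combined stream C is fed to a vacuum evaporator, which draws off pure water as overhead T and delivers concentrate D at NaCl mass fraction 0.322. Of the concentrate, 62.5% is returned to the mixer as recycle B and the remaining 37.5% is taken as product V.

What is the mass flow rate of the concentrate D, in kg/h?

Overall NaCl balance (none leaves overhead): NaCl in fresh feed = NaCl in product, i.e. 1700×0.184 = (1−0.625)·D·0.322.
D = 312.8/(0.322×0.375) = 2590.5 kg/h.

2590 kg/h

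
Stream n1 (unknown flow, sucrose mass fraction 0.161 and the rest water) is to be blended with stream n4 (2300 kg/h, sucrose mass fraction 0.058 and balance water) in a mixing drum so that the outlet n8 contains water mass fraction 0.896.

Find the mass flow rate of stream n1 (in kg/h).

Let n1 be the unknown flow. Total out = 2300 + n1.
water balance: 2166.6 + 0.839·n1 = 0.896·(2300 + n1)
(0.839 − 0.896)·n1 = 0.896×2300 − 2166.6 = -105.8
n1 = -105.8 / -0.057 = 1856.1 kg/h

1856 kg/h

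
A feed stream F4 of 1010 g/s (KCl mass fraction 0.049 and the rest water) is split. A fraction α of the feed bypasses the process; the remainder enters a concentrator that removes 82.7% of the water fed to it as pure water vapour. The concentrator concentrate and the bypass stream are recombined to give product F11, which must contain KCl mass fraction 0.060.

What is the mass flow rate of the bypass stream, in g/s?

774.6 g/s

All 1010×0.049 = 49.49 g/s of KCl reaches F11, so F11 = 49.49/0.060 = 824.83 g/s and vapour = 185.17 g/s.
The evaporator receives (1−α)·1010 of feed at 0.951 water and removes 0.827 of that water:
0.827×0.951×(1−α)×1010 = 185.17
(1−α) = 185.17/794.34 = 0.2331;  α = 0.7669.
Bypass flow = 0.7669×1010 = 774.56 g/s.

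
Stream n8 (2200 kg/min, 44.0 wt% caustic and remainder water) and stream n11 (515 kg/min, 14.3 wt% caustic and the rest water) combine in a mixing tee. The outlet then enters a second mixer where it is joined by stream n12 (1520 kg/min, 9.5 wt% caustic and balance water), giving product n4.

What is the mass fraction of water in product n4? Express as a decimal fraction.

Overall, product flow = 4235 kg/min.
water in = 2200×0.560 + 515×0.857 + 1520×0.905 = 3049 kg/min.
water fraction in n4 = 0.720.

0.720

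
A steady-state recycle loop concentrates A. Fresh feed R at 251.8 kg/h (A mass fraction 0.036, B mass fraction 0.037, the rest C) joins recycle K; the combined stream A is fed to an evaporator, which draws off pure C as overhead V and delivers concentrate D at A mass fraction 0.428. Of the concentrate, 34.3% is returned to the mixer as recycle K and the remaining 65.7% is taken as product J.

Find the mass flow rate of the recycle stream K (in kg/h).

11.06 kg/h

Overall A balance (none leaves overhead): A in fresh feed = A in product, i.e. 251.8×0.036 = (1−0.343)·D·0.428.
D = 9.0648/(0.428×0.657) = 32.237 kg/h.
Recycle K = 0.343×32.237 = 11.057 kg/h.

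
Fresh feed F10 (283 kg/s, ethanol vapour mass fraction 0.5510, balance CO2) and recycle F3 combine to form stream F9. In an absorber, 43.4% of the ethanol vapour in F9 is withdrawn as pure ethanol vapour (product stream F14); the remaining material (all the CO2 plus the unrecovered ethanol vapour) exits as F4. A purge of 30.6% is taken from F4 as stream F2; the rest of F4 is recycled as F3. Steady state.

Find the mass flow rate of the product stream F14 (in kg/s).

111.5 kg/s

ethanol vapour in F9: m_A = 283×0.551 + (1−0.306)·(1−0.434)·m_A, so m_A = 155.93/0.6072 = 256.81 kg/s.
Product F14 = 0.434×256.81 = 111.45 kg/s.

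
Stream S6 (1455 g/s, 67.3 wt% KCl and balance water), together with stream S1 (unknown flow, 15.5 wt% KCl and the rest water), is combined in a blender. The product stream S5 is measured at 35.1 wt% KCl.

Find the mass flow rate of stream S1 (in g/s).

2390 g/s

Let S1 be the unknown flow. Total out = 1455 + S1.
KCl balance: 979.22 + 0.155·S1 = 0.351·(1455 + S1)
(0.155 − 0.351)·S1 = 0.351×1455 − 979.22 = -468.51
S1 = -468.51 / -0.196 = 2390.4 g/s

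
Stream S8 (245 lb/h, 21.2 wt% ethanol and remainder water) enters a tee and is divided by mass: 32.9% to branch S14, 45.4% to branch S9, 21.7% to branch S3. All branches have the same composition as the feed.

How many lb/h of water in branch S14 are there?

Branch S14 total = 0.329×245 = 80.605 lb/h.
water in S14 = 0.788×80.605 = 63.517 lb/h.

63.52 lb/h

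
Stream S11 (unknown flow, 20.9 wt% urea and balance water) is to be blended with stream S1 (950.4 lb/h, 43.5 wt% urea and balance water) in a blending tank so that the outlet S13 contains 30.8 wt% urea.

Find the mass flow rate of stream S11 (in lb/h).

1219 lb/h

Let S11 be the unknown flow. Total out = 950.4 + S11.
urea balance: 413.42 + 0.209·S11 = 0.308·(950.4 + S11)
(0.209 − 0.308)·S11 = 0.308×950.4 − 413.42 = -120.7
S11 = -120.7 / -0.099 = 1219.2 lb/h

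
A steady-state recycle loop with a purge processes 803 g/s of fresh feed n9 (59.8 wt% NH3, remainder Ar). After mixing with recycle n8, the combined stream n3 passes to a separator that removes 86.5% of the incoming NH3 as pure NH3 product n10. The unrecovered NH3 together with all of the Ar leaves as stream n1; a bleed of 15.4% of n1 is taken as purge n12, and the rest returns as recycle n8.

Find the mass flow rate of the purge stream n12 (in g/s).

334.1 g/s

Ar enters only via n9 and leaves only via the purge: 803×0.402 = 0.154×(Ar in n1), and the separator passes all Ar, so Ar in n3 = Ar in n1 = 2096.1 g/s.
NH3 in n3: m_A = 803×0.598 + (1−0.154)·(1−0.865)·m_A, so m_A = 480.19/0.8858 = 542.11 g/s.
n1 = (1−0.865)×542.11 + 2096.1 = 2169.3 g/s.
Purge n12 = 0.154×2169.3 = 334.08 g/s.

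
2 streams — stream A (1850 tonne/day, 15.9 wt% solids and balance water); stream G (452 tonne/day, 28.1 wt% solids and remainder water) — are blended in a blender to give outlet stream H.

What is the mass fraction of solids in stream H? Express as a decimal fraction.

Total flow out = 1850 + 452 = 2302 tonne/day.
solids in = 1850×0.159 + 452×0.281 = 421.16 tonne/day.
solids mass fraction in H = 421.16/2302 = 0.183.

0.183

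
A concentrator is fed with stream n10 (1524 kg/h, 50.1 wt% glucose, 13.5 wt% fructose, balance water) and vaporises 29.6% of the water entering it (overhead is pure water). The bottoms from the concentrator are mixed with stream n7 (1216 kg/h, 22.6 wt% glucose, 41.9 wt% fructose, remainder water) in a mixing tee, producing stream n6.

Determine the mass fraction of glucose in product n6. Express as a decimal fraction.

Vapour removed = 0.296×0.364×1524 = 164.2 kg/h; concentrate = 1359.8 kg/h.
glucose reaching the mixer = 763.52 (from concentrate) + 1216×0.226 = 1038.3 kg/h.
Product flow = 1359.8 + 1216 = 2575.8 kg/h; glucose fraction = 0.4031.

0.4031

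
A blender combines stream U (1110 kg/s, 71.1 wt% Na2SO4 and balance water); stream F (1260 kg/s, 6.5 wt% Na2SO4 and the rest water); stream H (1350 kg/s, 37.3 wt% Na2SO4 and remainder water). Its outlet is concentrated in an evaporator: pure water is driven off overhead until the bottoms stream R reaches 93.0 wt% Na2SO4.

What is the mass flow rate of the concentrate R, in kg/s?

Na2SO4 entering = 1110×0.711 + 1260×0.065 + 1350×0.373 = 1374.7 kg/s.
All Na2SO4 reports to R, so R = 1374.7/0.930 = 1478.1 kg/s.

1478 kg/s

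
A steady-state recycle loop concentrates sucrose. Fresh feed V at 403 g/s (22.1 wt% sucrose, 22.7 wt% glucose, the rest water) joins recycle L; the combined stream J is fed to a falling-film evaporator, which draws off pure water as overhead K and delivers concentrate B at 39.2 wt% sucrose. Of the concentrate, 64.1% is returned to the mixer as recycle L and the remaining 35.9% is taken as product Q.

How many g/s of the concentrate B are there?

632.9 g/s

Overall sucrose balance (none leaves overhead): sucrose in fresh feed = sucrose in product, i.e. 403×0.221 = (1−0.641)·B·0.392.
B = 89.063/(0.392×0.359) = 632.87 g/s.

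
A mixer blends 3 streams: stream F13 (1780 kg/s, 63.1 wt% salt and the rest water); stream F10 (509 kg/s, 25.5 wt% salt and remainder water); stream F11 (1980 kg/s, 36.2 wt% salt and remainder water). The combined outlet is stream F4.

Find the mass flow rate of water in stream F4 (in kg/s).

water out = water in = 1780×0.369 + 509×0.745 + 1980×0.638 = 2299.3 kg/s.

2299 kg/s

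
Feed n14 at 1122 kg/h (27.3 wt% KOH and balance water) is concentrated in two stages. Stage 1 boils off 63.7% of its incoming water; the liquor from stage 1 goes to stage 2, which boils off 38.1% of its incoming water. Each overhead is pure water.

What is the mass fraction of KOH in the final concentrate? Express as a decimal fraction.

water in feed = 1122×0.727 = 815.69 kg/h.
After stage 1: water left = (1−0.637)×815.69 = 296.1; stream total = 602.4 kg/h.
After stage 2: water left = (1−0.381)×296.1 = 183.28; final concentrate = 489.59 kg/h.
KOH fraction = 306.31/489.59 = 0.626.

0.626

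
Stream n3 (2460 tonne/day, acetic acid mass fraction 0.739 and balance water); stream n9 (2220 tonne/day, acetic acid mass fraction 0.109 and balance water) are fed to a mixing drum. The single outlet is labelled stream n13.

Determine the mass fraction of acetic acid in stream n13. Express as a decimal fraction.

0.440

Total flow out = 2460 + 2220 = 4680 tonne/day.
acetic acid in = 2460×0.739 + 2220×0.109 = 2059.9 tonne/day.
acetic acid mass fraction in n13 = 2059.9/4680 = 0.440.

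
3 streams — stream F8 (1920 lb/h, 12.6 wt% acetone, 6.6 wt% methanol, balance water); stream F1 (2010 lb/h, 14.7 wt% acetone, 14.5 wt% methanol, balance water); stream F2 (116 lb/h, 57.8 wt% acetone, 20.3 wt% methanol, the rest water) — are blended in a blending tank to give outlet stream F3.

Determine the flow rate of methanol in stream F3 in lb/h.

methanol out = methanol in = 1920×0.066 + 2010×0.145 + 116×0.203 = 441.72 lb/h.

441.7 lb/h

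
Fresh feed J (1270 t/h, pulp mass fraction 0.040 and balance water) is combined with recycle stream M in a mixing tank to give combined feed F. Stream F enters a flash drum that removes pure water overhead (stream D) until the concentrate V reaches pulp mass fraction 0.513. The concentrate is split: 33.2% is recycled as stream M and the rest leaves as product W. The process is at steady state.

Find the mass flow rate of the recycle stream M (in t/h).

Overall pulp balance (none leaves overhead): pulp in fresh feed = pulp in product, i.e. 1270×0.040 = (1−0.332)·V·0.513.
V = 50.8/(0.513×0.668) = 148.24 t/h.
Recycle M = 0.332×148.24 = 49.216 t/h.

49.22 t/h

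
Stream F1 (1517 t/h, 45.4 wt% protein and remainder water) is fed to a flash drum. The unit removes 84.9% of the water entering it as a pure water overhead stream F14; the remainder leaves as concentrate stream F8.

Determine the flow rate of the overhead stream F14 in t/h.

water entering = 1517×0.546 = 828.28 t/h; overhead removed = 0.849×828.28 = 703.21 t/h.

703.2 t/h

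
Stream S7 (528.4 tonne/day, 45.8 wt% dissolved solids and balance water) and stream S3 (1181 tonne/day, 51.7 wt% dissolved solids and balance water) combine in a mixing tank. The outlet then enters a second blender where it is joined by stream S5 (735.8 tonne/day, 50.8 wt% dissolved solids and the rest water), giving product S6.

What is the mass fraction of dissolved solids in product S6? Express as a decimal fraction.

Overall, product flow = 2445.2 tonne/day.
dissolved solids in = 528.4×0.458 + 1181×0.517 + 735.8×0.508 = 1226.4 tonne/day.
dissolved solids fraction in S6 = 0.5015.

0.5015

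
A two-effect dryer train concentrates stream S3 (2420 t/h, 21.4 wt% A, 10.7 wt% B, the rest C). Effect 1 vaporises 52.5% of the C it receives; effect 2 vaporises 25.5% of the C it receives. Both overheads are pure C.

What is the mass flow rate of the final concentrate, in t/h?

C in feed = 2420×0.679 = 1643.2 t/h.
After stage 1: C left = (1−0.525)×1643.2 = 780.51; stream total = 1557.3 t/h.
After stage 2: C left = (1−0.255)×780.51 = 581.48; final concentrate = 1358.3 t/h.

1358 t/h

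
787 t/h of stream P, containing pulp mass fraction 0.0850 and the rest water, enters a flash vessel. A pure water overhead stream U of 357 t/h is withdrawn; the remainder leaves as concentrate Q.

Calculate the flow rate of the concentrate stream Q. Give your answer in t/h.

Concentrate = 787 − 357 = 430 t/h.

430 t/h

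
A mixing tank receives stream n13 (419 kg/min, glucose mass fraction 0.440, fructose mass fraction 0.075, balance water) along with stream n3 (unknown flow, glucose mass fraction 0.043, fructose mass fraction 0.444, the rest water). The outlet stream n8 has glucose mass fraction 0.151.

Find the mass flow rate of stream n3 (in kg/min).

1121 kg/min

Let n3 be the unknown flow. Total out = 419 + n3.
glucose balance: 184.36 + 0.043·n3 = 0.151·(419 + n3)
(0.043 − 0.151)·n3 = 0.151×419 − 184.36 = -121.09
n3 = -121.09 / -0.108 = 1121.2 kg/min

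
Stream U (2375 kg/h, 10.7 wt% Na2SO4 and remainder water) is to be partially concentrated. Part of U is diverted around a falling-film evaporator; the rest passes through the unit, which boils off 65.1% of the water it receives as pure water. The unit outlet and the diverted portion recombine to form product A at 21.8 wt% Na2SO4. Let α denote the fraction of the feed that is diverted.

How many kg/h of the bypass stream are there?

294.8 kg/h

All 2375×0.107 = 254.12 kg/h of Na2SO4 reaches A, so A = 254.12/0.218 = 1165.7 kg/h and vapour = 1209.3 kg/h.
The evaporator receives (1−α)·2375 of feed at 0.893 water and removes 0.651 of that water:
0.651×0.893×(1−α)×2375 = 1209.3
(1−α) = 1209.3/1380.7 = 0.8759;  α = 0.1241.
Bypass flow = 0.1241×2375 = 294.84 kg/h.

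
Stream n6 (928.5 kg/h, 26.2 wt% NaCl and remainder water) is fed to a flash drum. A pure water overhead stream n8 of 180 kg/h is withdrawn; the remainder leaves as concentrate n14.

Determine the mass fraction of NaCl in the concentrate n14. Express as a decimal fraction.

NaCl is not removed: 928.5×0.262 = 243.27 kg/h of NaCl enters n14.
Concentrate = 928.5 − 180 = 748.5 kg/h.
Mass fraction = 243.27/748.5 = 0.325.

0.325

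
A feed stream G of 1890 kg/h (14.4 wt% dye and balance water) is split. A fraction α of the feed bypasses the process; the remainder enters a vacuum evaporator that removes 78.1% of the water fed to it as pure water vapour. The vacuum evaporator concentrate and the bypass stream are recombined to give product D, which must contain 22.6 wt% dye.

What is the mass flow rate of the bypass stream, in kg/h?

864.2 kg/h

All 1890×0.144 = 272.16 kg/h of dye reaches D, so D = 272.16/0.226 = 1204.2 kg/h and vapour = 685.75 kg/h.
The evaporator receives (1−α)·1890 of feed at 0.856 water and removes 0.781 of that water:
0.781×0.856×(1−α)×1890 = 685.75
(1−α) = 685.75/1263.5 = 0.5427;  α = 0.4573.
Bypass flow = 0.4573×1890 = 864.25 kg/h.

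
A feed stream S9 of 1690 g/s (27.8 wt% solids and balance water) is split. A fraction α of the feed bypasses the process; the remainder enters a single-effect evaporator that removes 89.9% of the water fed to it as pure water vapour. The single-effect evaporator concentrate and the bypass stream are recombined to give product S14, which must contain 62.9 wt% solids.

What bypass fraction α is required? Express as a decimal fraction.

All 1690×0.278 = 469.82 g/s of solids reaches S14, so S14 = 469.82/0.629 = 746.93 g/s and vapour = 943.07 g/s.
The evaporator receives (1−α)·1690 of feed at 0.722 water and removes 0.899 of that water:
0.899×0.722×(1−α)×1690 = 943.07
(1−α) = 943.07/1096.9 = 0.8597;  α = 0.1403.

0.140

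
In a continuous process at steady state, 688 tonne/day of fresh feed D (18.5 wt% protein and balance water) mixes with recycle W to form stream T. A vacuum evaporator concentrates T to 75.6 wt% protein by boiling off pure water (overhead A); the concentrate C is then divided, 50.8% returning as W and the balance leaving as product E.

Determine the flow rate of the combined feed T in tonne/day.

Overall protein balance (none leaves overhead): protein in fresh feed = protein in product, i.e. 688×0.185 = (1−0.508)·C·0.756.
C = 127.28/(0.756×0.492) = 342.19 tonne/day.
Recycle W = 0.508×342.19 = 173.83 tonne/day.
Combined feed T = 688 + 173.83 = 861.83 tonne/day.

861.8 tonne/day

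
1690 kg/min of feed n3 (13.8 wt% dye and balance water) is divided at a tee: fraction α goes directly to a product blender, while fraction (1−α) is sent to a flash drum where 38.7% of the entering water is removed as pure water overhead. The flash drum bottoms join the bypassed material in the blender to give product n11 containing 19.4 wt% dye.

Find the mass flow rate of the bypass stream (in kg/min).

All 1690×0.138 = 233.22 kg/min of dye reaches n11, so n11 = 233.22/0.194 = 1202.2 kg/min and vapour = 487.84 kg/min.
The evaporator receives (1−α)·1690 of feed at 0.862 water and removes 0.387 of that water:
0.387×0.862×(1−α)×1690 = 487.84
(1−α) = 487.84/563.77 = 0.8653;  α = 0.1347.
Bypass flow = 0.1347×1690 = 227.64 kg/min.

227.6 kg/min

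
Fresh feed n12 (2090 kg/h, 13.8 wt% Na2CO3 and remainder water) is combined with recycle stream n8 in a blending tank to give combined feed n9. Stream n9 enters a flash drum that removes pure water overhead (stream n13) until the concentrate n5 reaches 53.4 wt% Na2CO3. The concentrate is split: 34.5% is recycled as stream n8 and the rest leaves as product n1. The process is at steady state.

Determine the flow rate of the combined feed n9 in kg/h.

2374 kg/h

Overall Na2CO3 balance (none leaves overhead): Na2CO3 in fresh feed = Na2CO3 in product, i.e. 2090×0.138 = (1−0.345)·n5·0.534.
n5 = 288.42/(0.534×0.655) = 824.6 kg/h.
Recycle n8 = 0.345×824.6 = 284.49 kg/h.
Combined feed n9 = 2090 + 284.49 = 2374.5 kg/h.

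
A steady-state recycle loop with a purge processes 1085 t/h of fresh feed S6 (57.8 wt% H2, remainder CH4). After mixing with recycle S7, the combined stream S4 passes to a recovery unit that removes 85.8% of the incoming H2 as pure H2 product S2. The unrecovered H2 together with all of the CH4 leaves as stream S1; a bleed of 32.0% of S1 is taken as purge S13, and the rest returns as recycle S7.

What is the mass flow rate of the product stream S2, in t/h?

H2 in S4: m_A = 1085×0.578 + (1−0.320)·(1−0.858)·m_A, so m_A = 627.13/0.9034 = 694.16 t/h.
Product S2 = 0.858×694.16 = 595.59 t/h.

595.6 t/h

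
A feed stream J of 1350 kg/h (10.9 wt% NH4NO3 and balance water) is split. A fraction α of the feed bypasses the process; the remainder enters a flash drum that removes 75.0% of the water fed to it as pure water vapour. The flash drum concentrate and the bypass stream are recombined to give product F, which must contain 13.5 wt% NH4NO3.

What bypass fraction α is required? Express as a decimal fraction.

0.712

All 1350×0.109 = 147.15 kg/h of NH4NO3 reaches F, so F = 147.15/0.135 = 1090 kg/h and vapour = 260 kg/h.
The evaporator receives (1−α)·1350 of feed at 0.891 water and removes 0.750 of that water:
0.750×0.891×(1−α)×1350 = 260
(1−α) = 260/902.14 = 0.2882;  α = 0.7118.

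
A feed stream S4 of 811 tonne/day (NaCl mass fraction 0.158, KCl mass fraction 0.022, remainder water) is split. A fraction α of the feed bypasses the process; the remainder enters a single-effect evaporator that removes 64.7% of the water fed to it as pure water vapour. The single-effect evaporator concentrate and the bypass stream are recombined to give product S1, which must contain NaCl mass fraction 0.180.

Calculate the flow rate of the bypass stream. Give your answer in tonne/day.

624.2 tonne/day

All 811×0.158 = 128.14 tonne/day of NaCl reaches S1, so S1 = 128.14/0.180 = 711.88 tonne/day and vapour = 99.122 tonne/day.
The evaporator receives (1−α)·811 of feed at 0.820 water and removes 0.647 of that water:
0.647×0.820×(1−α)×811 = 99.122
(1−α) = 99.122/430.27 = 0.2304;  α = 0.7696.
Bypass flow = 0.7696×811 = 624.17 tonne/day.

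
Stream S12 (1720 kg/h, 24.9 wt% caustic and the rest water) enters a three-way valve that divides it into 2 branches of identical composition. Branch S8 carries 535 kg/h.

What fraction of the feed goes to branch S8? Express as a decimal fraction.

Fraction to S8 = 535/1720 = 0.3110.

0.311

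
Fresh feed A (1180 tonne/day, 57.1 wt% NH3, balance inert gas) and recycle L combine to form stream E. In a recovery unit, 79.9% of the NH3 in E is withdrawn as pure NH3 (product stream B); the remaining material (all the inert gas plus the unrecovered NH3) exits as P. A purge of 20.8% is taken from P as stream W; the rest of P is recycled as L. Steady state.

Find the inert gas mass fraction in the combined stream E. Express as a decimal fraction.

0.752

inert gas enters only via A and leaves only via the purge: 1180×0.429 = 0.208×(inert gas in P), and the recovery unit passes all inert gas, so inert gas in E = inert gas in P = 2433.8 tonne/day.
NH3 in E: m_A = 1180×0.571 + (1−0.208)·(1−0.799)·m_A, so m_A = 673.78/0.8408 = 801.35 tonne/day.
E = 801.35 + 2433.8 = 3235.1 tonne/day.
inert gas fraction in E = 2433.8/3235.1 = 0.752.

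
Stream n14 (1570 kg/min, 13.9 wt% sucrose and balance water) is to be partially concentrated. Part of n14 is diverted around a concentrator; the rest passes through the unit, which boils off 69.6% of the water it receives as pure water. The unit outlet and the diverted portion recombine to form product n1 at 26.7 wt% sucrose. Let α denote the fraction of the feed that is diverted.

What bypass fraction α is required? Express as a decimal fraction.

0.200

All 1570×0.139 = 218.23 kg/min of sucrose reaches n1, so n1 = 218.23/0.267 = 817.34 kg/min and vapour = 752.66 kg/min.
The evaporator receives (1−α)·1570 of feed at 0.861 water and removes 0.696 of that water:
0.696×0.861×(1−α)×1570 = 752.66
(1−α) = 752.66/940.83 = 0.8000;  α = 0.2000.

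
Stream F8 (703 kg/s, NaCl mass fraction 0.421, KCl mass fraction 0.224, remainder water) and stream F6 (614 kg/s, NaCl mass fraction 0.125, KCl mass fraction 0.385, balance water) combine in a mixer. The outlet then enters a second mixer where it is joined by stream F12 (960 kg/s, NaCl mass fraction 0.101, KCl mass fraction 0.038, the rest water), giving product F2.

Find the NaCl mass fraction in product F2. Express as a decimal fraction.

0.206

Overall, product flow = 2277 kg/s.
NaCl in = 703×0.421 + 614×0.125 + 960×0.101 = 469.67 kg/s.
NaCl fraction in F2 = 0.206.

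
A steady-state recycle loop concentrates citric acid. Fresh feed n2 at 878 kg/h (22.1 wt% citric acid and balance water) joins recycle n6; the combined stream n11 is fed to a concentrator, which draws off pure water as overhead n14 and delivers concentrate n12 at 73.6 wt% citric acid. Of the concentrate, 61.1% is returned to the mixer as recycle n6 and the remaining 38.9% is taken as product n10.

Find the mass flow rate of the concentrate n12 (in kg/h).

677.7 kg/h

Overall citric acid balance (none leaves overhead): citric acid in fresh feed = citric acid in product, i.e. 878×0.221 = (1−0.611)·n12·0.736.
n12 = 194.04/(0.736×0.389) = 677.73 kg/h.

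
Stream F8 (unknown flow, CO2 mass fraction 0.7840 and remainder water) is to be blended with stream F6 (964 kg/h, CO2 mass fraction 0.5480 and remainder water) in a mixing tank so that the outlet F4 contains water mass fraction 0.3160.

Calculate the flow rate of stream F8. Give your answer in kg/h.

1311 kg/h

Let F8 be the unknown flow. Total out = 964 + F8.
water balance: 435.73 + 0.216·F8 = 0.316·(964 + F8)
(0.216 − 0.316)·F8 = 0.316×964 − 435.73 = -131.1
F8 = -131.1 / -0.100 = 1311 kg/h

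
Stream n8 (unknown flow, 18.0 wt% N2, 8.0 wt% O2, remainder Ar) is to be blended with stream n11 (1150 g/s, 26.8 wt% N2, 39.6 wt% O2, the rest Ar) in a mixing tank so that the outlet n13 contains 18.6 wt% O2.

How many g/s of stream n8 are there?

Let n8 be the unknown flow. Total out = 1150 + n8.
O2 balance: 455.4 + 0.080·n8 = 0.186·(1150 + n8)
(0.080 − 0.186)·n8 = 0.186×1150 − 455.4 = -241.5
n8 = -241.5 / -0.106 = 2278.3 g/s

2278 g/s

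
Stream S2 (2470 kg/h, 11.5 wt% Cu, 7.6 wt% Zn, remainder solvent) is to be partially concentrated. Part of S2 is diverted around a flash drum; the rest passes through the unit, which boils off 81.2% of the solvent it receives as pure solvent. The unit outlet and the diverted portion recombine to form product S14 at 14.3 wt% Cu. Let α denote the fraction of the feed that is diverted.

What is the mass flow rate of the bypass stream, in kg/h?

All 2470×0.115 = 284.05 kg/h of Cu reaches S14, so S14 = 284.05/0.143 = 1986.4 kg/h and vapour = 483.64 kg/h.
The evaporator receives (1−α)·2470 of feed at 0.809 solvent and removes 0.812 of that solvent:
0.812×0.809×(1−α)×2470 = 483.64
(1−α) = 483.64/1622.6 = 0.2981;  α = 0.7019.
Bypass flow = 0.7019×2470 = 1733.8 kg/h.

1734 kg/h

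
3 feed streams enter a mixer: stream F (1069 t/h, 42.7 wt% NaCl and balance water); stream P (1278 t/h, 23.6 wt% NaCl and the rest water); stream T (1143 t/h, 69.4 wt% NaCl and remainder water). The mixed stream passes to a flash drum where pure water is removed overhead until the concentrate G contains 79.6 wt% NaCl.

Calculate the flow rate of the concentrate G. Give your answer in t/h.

1949 t/h

NaCl entering = 1069×0.427 + 1278×0.236 + 1143×0.694 = 1551.3 t/h.
All NaCl reports to G, so G = 1551.3/0.796 = 1948.9 t/h.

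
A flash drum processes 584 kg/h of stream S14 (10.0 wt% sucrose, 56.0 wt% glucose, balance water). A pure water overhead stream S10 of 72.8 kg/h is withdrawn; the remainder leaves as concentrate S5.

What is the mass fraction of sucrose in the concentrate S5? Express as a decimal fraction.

sucrose is not removed: 584×0.100 = 58.4 kg/h of sucrose enters S5.
Concentrate = 584 − 72.8 = 511.2 kg/h.
Mass fraction = 58.4/511.2 = 0.114.

0.114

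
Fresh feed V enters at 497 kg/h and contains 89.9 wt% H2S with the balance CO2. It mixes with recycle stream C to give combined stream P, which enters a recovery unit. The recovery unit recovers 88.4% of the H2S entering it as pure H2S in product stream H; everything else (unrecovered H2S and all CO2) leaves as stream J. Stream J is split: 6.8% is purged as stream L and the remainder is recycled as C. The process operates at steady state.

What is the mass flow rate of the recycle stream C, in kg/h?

CO2 enters only via V and leaves only via the purge: 497×0.101 = 0.068×(CO2 in J), and the recovery unit passes all CO2, so CO2 in P = CO2 in J = 738.19 kg/h.
H2S in P: m_A = 497×0.899 + (1−0.068)·(1−0.884)·m_A, so m_A = 446.8/0.8919 = 500.96 kg/h.
J = (1−0.884)×500.96 + 738.19 = 796.3 kg/h.
Recycle C = (1−0.068)×796.3 = 742.15 kg/h.

742.2 kg/h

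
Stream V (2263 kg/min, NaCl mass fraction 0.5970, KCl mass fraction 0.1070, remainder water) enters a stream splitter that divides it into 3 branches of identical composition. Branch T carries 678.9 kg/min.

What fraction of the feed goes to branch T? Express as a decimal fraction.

Fraction to T = 678.9/2263 = 0.3000.

0.300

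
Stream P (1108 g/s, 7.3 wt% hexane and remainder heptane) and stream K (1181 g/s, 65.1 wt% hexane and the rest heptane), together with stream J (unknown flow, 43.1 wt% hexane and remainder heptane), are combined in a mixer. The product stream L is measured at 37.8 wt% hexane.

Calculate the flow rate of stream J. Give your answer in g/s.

Let J be the unknown flow. Total out = 2289 + J.
hexane balance: 849.72 + 0.431·J = 0.378·(2289 + J)
(0.431 − 0.378)·J = 0.378×2289 − 849.72 = 15.527
J = 15.527 / 0.053 = 292.96 g/s

293 g/s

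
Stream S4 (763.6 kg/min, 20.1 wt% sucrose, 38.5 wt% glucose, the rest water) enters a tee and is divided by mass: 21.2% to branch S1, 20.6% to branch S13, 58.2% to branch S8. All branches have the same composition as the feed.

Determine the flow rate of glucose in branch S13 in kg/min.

60.56 kg/min

Branch S13 total = 0.206×763.6 = 157.3 kg/min.
glucose in S13 = 0.385×157.3 = 60.561 kg/min.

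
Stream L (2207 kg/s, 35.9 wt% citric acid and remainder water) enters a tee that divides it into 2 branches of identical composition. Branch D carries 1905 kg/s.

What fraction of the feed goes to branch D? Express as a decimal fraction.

Fraction to D = 1905/2207 = 0.8632.

0.863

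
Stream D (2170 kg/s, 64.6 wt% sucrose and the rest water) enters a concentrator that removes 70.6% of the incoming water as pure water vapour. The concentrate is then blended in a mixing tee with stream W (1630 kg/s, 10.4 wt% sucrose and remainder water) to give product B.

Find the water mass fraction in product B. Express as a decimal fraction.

Vapour removed = 0.706×0.354×2170 = 542.34 kg/s; concentrate = 1627.7 kg/s.
water reaching the mixer = 225.84 (from concentrate) + 1630×0.896 = 1686.3 kg/s.
Product flow = 1627.7 + 1630 = 3257.7 kg/s; water fraction = 0.518.

0.518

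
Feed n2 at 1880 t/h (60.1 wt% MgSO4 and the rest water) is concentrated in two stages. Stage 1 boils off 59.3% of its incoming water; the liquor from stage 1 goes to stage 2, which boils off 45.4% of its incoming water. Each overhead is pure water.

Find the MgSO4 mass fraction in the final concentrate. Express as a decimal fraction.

0.8714

water in feed = 1880×0.399 = 750.12 t/h.
After stage 1: water left = (1−0.593)×750.12 = 305.3; stream total = 1435.2 t/h.
After stage 2: water left = (1−0.454)×305.3 = 166.69; final concentrate = 1296.6 t/h.
MgSO4 fraction = 1129.9/1296.6 = 0.8714.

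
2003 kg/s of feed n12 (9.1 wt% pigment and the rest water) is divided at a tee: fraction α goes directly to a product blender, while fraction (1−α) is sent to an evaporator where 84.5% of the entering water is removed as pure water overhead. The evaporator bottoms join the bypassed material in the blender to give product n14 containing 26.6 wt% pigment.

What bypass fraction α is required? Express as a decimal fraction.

0.143

All 2003×0.091 = 182.27 kg/s of pigment reaches n14, so n14 = 182.27/0.266 = 685.24 kg/s and vapour = 1317.8 kg/s.
The evaporator receives (1−α)·2003 of feed at 0.909 water and removes 0.845 of that water:
0.845×0.909×(1−α)×2003 = 1317.8
(1−α) = 1317.8/1538.5 = 0.8565;  α = 0.1435.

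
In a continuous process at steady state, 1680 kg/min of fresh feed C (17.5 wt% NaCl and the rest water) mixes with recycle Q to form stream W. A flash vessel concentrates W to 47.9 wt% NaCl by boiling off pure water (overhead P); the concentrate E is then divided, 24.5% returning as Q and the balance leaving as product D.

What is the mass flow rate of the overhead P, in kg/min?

Overall NaCl balance (none leaves overhead): NaCl in fresh feed = NaCl in product, i.e. 1680×0.175 = (1−0.245)·E·0.479.
E = 294/(0.479×0.755) = 812.95 kg/min.
Recycle Q = 0.245×812.95 = 199.17 kg/min.
Combined feed W = 1680 + 199.17 = 1879.2 kg/min.
Overhead P = W − E = 1879.2 − 812.95 = 1066.2 kg/min.

1066 kg/min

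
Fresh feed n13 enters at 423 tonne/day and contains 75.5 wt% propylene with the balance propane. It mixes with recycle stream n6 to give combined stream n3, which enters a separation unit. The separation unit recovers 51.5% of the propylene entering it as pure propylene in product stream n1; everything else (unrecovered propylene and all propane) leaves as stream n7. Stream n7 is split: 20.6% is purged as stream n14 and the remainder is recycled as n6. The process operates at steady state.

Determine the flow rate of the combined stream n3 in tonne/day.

1022 tonne/day

propane enters only via n13 and leaves only via the purge: 423×0.245 = 0.206×(propane in n7), and the separation unit passes all propane, so propane in n3 = propane in n7 = 503.08 tonne/day.
propylene in n3: m_A = 423×0.755 + (1−0.206)·(1−0.515)·m_A, so m_A = 319.37/0.6149 = 519.37 tonne/day.
n3 = 519.37 + 503.08 = 1022.5 tonne/day.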